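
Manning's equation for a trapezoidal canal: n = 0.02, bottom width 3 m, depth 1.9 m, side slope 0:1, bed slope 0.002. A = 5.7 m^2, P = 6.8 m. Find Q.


R = A/P = 5.7/6.8 = 0.838235
Q = (1/0.02) * 5.7 * 0.838235^(2/3) * 0.002^0.5

11.3311 m^3/s


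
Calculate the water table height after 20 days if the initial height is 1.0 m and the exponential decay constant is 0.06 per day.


m = m0 * exp(-k*t)
m = 1.0 * exp(-0.06 * 20)
m = 1.0 * exp(-1.2000)

0.3012 m


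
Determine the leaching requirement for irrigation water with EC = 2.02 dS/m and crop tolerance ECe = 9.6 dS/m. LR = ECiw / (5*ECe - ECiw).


LR = ECiw / (5*ECe - ECiw)
LR = 2.02 / (5*9.6 - 2.02)
LR = 2.02 / 45.9800

0.0439


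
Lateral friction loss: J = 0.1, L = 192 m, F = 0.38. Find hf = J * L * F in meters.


hf = J * L * F = 0.1 * 192 * 0.38 = 7.2960 m

7.2960 m


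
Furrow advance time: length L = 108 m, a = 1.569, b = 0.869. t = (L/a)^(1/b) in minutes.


t = (L/a)^(1/b)
t = (108/1.569)^(1/0.869)
t = 68.833652^(1/0.869)

130.2704 min


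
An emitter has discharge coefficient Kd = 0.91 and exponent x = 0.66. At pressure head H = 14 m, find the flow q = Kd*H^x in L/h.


q = Kd * H^x = 0.91 * 14^0.66 = 0.91 * 5.707481

5.1938 L/h


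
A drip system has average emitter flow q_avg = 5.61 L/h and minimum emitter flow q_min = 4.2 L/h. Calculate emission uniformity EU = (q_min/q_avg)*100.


EU = (q_min/q_avg)*100 = (4.2/5.61)*100 = 74.8663%

74.8663 %


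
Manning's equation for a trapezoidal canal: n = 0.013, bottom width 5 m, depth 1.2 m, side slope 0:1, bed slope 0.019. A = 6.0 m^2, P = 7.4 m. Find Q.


R = A/P = 6.0/7.4 = 0.810811
Q = (1/0.013) * 6.0 * 0.810811^(2/3) * 0.019^0.5

55.3177 m^3/s


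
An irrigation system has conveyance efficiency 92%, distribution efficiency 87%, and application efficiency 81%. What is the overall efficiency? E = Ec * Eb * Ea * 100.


Ec = 0.92, Eb = 0.87, Ea = 0.81
E = 0.92 * 0.87 * 0.81 * 100 = 64.8324%

64.8324 %


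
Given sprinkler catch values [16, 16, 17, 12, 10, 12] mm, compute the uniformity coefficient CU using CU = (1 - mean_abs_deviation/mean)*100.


mean = 13.833333 mm
MAD = 2.500000 mm
CU = (1 - 2.500000/13.833333)*100

81.9277 %


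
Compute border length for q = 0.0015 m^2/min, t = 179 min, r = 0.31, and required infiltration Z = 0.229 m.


L = q*t/((1+r)*Z)
L = 0.0015*179/((1+0.31)*0.229)
L = 0.2685/0.29999

0.8950 m


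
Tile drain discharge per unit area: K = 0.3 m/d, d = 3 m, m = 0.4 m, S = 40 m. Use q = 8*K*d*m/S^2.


q = 8*K*d*m/S^2
q = 8*0.3*3*0.4/40^2
q = 2.8800 / 1600

0.0018 m/d


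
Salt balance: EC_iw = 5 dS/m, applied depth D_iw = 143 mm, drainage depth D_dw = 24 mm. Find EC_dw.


EC_dw = EC_iw * D_iw / D_dw
EC_dw = 5 * 143 / 24
EC_dw = 715 / 24

29.7917 dS/m


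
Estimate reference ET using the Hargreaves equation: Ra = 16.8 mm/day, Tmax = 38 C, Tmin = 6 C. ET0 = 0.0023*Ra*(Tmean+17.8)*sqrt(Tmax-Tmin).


Tmean = (Tmax + Tmin)/2 = (38 + 6)/2 = 22.0
ET0 = 0.0023 * 16.8 * (22.0 + 17.8) * sqrt(38 - 6)
ET0 = 0.0023 * 16.8 * 39.8 * 5.656854

8.6995 mm/day


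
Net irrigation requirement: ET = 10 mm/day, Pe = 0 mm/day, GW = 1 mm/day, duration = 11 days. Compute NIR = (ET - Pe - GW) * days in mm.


Daily deficit = ET - Pe - GW = 10 - 0 - 1 = 9 mm/day
NIR = 9 * 11 = 99 mm

99.0000 mm


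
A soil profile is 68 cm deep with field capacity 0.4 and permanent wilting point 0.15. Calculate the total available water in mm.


AWC = (FC - PWP) * d * 10
AWC = (0.4 - 0.15) * 68 * 10
AWC = 0.2500 * 68 * 10

170.0000 mm


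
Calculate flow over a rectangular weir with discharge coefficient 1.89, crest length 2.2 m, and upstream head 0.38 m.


Q = C * L * H^(3/2) = 1.89 * 2.2 * 0.38^1.5 = 1.89 * 2.2 * 0.234248

0.9740 m^3/s


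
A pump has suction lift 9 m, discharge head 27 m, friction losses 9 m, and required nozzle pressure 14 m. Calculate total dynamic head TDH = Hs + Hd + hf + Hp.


TDH = Hs + Hd + hf + Hp = 9 + 27 + 9 + 14 = 59

59 m


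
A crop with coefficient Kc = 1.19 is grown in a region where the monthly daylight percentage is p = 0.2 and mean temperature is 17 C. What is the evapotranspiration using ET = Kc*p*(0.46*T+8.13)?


ET = Kc * p * (0.46*T + 8.13)
ET = 1.19 * 0.2 * (0.46*17 + 8.13)
ET = 1.19 * 0.2 * 15.9500

3.7961 mm/day


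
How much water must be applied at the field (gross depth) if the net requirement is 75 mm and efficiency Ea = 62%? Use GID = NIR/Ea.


Ea = 62% = 0.62
GID = NIR / Ea = 75 / 0.62 = 120.9677 mm

120.9677 mm


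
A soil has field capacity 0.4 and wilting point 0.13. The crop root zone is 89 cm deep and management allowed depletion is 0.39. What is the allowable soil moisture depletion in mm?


SMD = (FC - PWP) * d * MAD * 10
SMD = (0.4 - 0.13) * 89 * 0.39 * 10
SMD = 0.2700 * 89 * 0.39 * 10

93.7170 mm


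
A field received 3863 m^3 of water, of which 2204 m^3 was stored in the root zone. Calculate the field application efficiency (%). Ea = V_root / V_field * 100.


Ea = V_root / V_field * 100 = 2204 / 3863 * 100 = 57.0541%

57.0541 %


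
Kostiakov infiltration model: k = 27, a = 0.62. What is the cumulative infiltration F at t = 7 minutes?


F = k * t^a = 27 * 7^0.62
F = 27 * 3.341649

90.2245 mm


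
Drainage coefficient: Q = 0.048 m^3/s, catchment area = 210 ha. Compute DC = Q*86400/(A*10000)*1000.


DC = Q * 86400 / (A * 10000) * 1000
DC = 0.048 * 86400 / (210 * 10000) * 1000
DC = 4147200.0000 / 2100000

1.9749 mm/day


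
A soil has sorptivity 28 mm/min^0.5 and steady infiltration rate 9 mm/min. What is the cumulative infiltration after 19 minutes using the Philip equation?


F = S*sqrt(t) + A*t
F = 28*sqrt(19) + 9*19
F = 28*4.358899 + 171

293.0492 mm


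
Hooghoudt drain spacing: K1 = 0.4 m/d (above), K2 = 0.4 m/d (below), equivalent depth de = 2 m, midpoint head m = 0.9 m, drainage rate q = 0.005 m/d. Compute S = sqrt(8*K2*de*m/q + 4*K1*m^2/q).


S^2 = 8*K2*de*m/q + 4*K1*m^2/q
S^2 = 8*0.4*2*0.9/0.005 + 4*0.4*0.9^2/0.005
S = sqrt(1411.2000)

37.5659 m


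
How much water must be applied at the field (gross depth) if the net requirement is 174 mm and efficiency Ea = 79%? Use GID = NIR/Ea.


Ea = 79% = 0.79
GID = NIR / Ea = 174 / 0.79 = 220.2532 mm

220.2532 mm


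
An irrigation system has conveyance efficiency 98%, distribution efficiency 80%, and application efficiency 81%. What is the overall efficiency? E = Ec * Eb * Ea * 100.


Ec = 0.98, Eb = 0.8, Ea = 0.81
E = 0.98 * 0.8 * 0.81 * 100 = 63.5040%

63.5040 %


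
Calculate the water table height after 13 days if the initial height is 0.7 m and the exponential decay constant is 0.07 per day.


m = m0 * exp(-k*t)
m = 0.7 * exp(-0.07 * 13)
m = 0.7 * exp(-0.9100)

0.2818 m


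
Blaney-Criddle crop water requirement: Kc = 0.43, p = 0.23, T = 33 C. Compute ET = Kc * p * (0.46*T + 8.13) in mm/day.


ET = Kc * p * (0.46*T + 8.13)
ET = 0.43 * 0.23 * (0.46*33 + 8.13)
ET = 0.43 * 0.23 * 23.3100

2.3054 mm/day


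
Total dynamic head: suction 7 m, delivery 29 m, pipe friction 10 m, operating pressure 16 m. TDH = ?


TDH = Hs + Hd + hf + Hp = 7 + 29 + 10 + 16 = 62

62 m


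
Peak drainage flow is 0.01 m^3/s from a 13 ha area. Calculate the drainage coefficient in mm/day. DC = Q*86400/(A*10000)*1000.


DC = Q * 86400 / (A * 10000) * 1000
DC = 0.01 * 86400 / (13 * 10000) * 1000
DC = 864000.0000 / 130000

6.6462 mm/day


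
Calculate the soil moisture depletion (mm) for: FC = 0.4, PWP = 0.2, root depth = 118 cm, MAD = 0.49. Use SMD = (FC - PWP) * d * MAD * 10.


SMD = (FC - PWP) * d * MAD * 10
SMD = (0.4 - 0.2) * 118 * 0.49 * 10
SMD = 0.2000 * 118 * 0.49 * 10

115.6400 mm


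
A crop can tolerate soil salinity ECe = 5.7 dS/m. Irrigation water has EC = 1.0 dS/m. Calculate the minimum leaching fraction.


LR = ECiw / (5*ECe - ECiw)
LR = 1.0 / (5*5.7 - 1.0)
LR = 1.0 / 27.5000

0.0364


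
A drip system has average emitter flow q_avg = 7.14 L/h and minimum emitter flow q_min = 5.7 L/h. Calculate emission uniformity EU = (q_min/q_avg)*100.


EU = (q_min/q_avg)*100 = (5.7/7.14)*100 = 79.8319%

79.8319 %


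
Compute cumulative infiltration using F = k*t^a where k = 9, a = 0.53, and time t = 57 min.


F = k * t^a = 9 * 57^0.53
F = 9 * 8.523416

76.7107 mm


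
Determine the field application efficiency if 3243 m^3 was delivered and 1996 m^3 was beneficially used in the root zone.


Ea = V_root / V_field * 100 = 1996 / 3243 * 100 = 61.5479%

61.5479 %


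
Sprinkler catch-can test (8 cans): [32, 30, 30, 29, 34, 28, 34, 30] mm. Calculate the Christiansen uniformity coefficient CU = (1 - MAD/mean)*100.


mean = 30.875000 mm
MAD = 1.843750 mm
CU = (1 - 1.843750/30.875000)*100

94.0283 %


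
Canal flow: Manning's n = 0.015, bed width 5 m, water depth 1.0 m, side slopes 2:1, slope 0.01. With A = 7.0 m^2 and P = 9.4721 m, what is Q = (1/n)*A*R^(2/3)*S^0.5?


R = A/P = 7.0/9.4721 = 0.739012
Q = (1/0.015) * 7.0 * 0.739012^(2/3) * 0.01^0.5

38.1453 m^3/s


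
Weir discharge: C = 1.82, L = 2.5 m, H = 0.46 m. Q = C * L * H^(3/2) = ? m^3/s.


Q = C * L * H^(3/2) = 1.82 * 2.5 * 0.46^1.5 = 1.82 * 2.5 * 0.311987

1.4195 m^3/s


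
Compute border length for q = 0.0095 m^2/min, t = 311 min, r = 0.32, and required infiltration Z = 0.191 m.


L = q*t/((1+r)*Z)
L = 0.0095*311/((1+0.32)*0.191)
L = 2.9545/0.25212

11.7186 m


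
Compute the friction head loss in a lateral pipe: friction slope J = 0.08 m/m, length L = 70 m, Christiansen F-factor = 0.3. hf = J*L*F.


hf = J * L * F = 0.08 * 70 * 0.3 = 1.6800 m

1.6800 m


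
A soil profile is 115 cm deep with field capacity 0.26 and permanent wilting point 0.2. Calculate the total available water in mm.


AWC = (FC - PWP) * d * 10
AWC = (0.26 - 0.2) * 115 * 10
AWC = 0.0600 * 115 * 10

69.0000 mm


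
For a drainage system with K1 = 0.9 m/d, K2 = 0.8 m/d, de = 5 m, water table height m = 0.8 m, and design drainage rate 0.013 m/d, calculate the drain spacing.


S^2 = 8*K2*de*m/q + 4*K1*m^2/q
S^2 = 8*0.8*5*0.8/0.013 + 4*0.9*0.8^2/0.013
S = sqrt(2146.4615)

46.3299 m


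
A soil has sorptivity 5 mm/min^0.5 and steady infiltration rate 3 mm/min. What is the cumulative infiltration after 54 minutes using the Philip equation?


F = S*sqrt(t) + A*t
F = 5*sqrt(54) + 3*54
F = 5*7.348469 + 162

198.7423 mm


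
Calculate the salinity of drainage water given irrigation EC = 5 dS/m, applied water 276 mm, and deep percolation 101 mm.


EC_dw = EC_iw * D_iw / D_dw
EC_dw = 5 * 276 / 101
EC_dw = 1380 / 101

13.6634 dS/m


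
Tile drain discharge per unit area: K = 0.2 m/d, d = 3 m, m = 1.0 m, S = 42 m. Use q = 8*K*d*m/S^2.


q = 8*K*d*m/S^2
q = 8*0.2*3*1.0/42^2
q = 4.8000 / 1764

0.0027 m/d


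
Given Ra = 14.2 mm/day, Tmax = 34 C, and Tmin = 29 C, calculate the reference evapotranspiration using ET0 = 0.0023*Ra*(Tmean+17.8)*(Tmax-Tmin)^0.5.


Tmean = (Tmax + Tmin)/2 = (34 + 29)/2 = 31.5
ET0 = 0.0023 * 14.2 * (31.5 + 17.8) * sqrt(34 - 29)
ET0 = 0.0023 * 14.2 * 49.3 * 2.236068

3.6004 mm/day


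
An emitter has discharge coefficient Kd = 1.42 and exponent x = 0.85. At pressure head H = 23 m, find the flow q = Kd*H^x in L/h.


q = Kd * H^x = 1.42 * 23^0.85 = 1.42 * 14.370394

20.4060 L/h


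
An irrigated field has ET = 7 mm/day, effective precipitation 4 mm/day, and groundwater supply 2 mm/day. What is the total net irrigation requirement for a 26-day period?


Daily deficit = ET - Pe - GW = 7 - 4 - 2 = 1 mm/day
NIR = 1 * 26 = 26 mm

26.0000 mm


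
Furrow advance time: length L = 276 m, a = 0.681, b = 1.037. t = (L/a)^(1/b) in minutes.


t = (L/a)^(1/b)
t = (276/0.681)^(1/1.037)
t = 405.286344^(1/1.037)

327.1278 min


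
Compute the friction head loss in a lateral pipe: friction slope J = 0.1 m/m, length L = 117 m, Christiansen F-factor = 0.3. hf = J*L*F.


hf = J * L * F = 0.1 * 117 * 0.3 = 3.5100 m

3.5100 m


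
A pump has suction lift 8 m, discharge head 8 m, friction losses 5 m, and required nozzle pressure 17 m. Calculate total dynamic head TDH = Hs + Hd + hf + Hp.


TDH = Hs + Hd + hf + Hp = 8 + 8 + 5 + 17 = 38

38 m


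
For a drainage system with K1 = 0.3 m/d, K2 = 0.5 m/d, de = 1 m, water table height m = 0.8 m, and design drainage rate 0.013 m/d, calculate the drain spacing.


S^2 = 8*K2*de*m/q + 4*K1*m^2/q
S^2 = 8*0.5*1*0.8/0.013 + 4*0.3*0.8^2/0.013
S = sqrt(305.2308)

17.4709 m


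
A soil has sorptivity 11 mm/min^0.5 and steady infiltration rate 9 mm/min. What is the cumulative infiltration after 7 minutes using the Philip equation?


F = S*sqrt(t) + A*t
F = 11*sqrt(7) + 9*7
F = 11*2.645751 + 63

92.1033 mm


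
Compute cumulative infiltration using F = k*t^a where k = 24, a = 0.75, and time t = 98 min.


F = k * t^a = 24 * 98^0.75
F = 24 * 31.147239

747.5337 mm


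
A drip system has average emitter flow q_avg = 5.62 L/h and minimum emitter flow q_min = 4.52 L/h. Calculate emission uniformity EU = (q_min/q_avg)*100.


EU = (q_min/q_avg)*100 = (4.52/5.62)*100 = 80.4270%

80.4270 %


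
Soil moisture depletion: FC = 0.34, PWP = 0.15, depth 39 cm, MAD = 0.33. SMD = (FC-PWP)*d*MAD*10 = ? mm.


SMD = (FC - PWP) * d * MAD * 10
SMD = (0.34 - 0.15) * 39 * 0.33 * 10
SMD = 0.1900 * 39 * 0.33 * 10

24.4530 mm


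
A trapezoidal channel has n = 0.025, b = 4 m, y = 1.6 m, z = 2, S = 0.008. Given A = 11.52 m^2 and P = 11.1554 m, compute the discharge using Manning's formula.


R = A/P = 11.52/11.1554 = 1.032684
Q = (1/0.025) * 11.52 * 1.032684^(2/3) * 0.008^0.5

42.1084 m^3/s


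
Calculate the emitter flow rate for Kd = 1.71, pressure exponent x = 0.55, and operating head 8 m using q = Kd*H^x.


q = Kd * H^x = 1.71 * 8^0.55 = 1.71 * 3.138336

5.3666 L/h


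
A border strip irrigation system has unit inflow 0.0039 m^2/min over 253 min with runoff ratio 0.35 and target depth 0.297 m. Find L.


L = q*t/((1+r)*Z)
L = 0.0039*253/((1+0.35)*0.297)
L = 0.9867/0.40095

2.4609 m


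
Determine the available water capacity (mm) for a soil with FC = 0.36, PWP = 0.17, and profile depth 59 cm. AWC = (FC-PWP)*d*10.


AWC = (FC - PWP) * d * 10
AWC = (0.36 - 0.17) * 59 * 10
AWC = 0.1900 * 59 * 10

112.1000 mm


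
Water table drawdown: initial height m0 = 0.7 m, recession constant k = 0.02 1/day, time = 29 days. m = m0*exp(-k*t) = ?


m = m0 * exp(-k*t)
m = 0.7 * exp(-0.02 * 29)
m = 0.7 * exp(-0.5800)

0.3919 m


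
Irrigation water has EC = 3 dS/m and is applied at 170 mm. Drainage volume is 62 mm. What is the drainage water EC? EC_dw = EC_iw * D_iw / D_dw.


EC_dw = EC_iw * D_iw / D_dw
EC_dw = 3 * 170 / 62
EC_dw = 510 / 62

8.2258 dS/m


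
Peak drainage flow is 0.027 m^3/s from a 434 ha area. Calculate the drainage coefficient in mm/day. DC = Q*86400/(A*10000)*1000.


DC = Q * 86400 / (A * 10000) * 1000
DC = 0.027 * 86400 / (434 * 10000) * 1000
DC = 2332800.0000 / 4340000

0.5375 mm/day


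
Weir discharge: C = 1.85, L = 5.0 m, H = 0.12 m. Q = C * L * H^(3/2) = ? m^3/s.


Q = C * L * H^(3/2) = 1.85 * 5.0 * 0.12^1.5 = 1.85 * 5.0 * 0.041569

0.3845 m^3/s


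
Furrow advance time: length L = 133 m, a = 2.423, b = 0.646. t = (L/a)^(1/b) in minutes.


t = (L/a)^(1/b)
t = (133/2.423)^(1/0.646)
t = 54.890631^(1/0.646)

492.8579 min


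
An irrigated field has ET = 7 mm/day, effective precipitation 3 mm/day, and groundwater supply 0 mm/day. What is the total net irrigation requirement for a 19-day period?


Daily deficit = ET - Pe - GW = 7 - 3 - 0 = 4 mm/day
NIR = 4 * 19 = 76 mm

76.0000 mm


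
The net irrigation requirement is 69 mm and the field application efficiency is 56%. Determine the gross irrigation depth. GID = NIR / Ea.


Ea = 56% = 0.56
GID = NIR / Ea = 69 / 0.56 = 123.2143 mm

123.2143 mm


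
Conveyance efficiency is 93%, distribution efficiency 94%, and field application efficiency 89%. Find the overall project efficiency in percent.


Ec = 0.93, Eb = 0.94, Ea = 0.89
E = 0.93 * 0.94 * 0.89 * 100 = 77.8038%

77.8038 %


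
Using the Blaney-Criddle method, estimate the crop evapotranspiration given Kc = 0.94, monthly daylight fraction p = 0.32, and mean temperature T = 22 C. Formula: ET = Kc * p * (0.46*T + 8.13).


ET = Kc * p * (0.46*T + 8.13)
ET = 0.94 * 0.32 * (0.46*22 + 8.13)
ET = 0.94 * 0.32 * 18.2500

5.4896 mm/day


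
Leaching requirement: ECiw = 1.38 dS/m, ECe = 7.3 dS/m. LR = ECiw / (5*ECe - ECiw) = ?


LR = ECiw / (5*ECe - ECiw)
LR = 1.38 / (5*7.3 - 1.38)
LR = 1.38 / 35.1200

0.0393


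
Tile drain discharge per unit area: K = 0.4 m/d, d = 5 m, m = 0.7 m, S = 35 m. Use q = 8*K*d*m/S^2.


q = 8*K*d*m/S^2
q = 8*0.4*5*0.7/35^2
q = 11.2000 / 1225

0.0091 m/d


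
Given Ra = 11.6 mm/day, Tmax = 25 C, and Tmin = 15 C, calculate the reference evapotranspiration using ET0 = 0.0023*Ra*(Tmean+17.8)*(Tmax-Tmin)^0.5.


Tmean = (Tmax + Tmin)/2 = (25 + 15)/2 = 20.0
ET0 = 0.0023 * 11.6 * (20.0 + 17.8) * sqrt(25 - 15)
ET0 = 0.0023 * 11.6 * 37.8 * 3.162278

3.1892 mm/day


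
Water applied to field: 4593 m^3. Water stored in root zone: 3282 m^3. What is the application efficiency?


Ea = V_root / V_field * 100 = 3282 / 4593 * 100 = 71.4566%

71.4566 %


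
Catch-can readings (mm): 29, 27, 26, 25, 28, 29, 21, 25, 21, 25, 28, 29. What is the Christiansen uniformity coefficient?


mean = 26.083333 mm
MAD = 2.250000 mm
CU = (1 - 2.250000/26.083333)*100

91.3738 %


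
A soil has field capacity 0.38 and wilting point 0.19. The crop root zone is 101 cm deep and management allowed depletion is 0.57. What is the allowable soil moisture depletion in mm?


SMD = (FC - PWP) * d * MAD * 10
SMD = (0.38 - 0.19) * 101 * 0.57 * 10
SMD = 0.1900 * 101 * 0.57 * 10

109.3830 mm


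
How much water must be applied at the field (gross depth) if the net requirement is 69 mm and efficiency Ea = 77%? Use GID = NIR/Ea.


Ea = 77% = 0.77
GID = NIR / Ea = 69 / 0.77 = 89.6104 mm

89.6104 mm


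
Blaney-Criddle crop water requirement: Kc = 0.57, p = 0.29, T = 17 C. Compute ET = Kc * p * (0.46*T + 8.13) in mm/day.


ET = Kc * p * (0.46*T + 8.13)
ET = 0.57 * 0.29 * (0.46*17 + 8.13)
ET = 0.57 * 0.29 * 15.9500

2.6365 mm/day


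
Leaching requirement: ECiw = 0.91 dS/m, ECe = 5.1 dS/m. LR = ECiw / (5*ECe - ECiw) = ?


LR = ECiw / (5*ECe - ECiw)
LR = 0.91 / (5*5.1 - 0.91)
LR = 0.91 / 24.5900

0.0370


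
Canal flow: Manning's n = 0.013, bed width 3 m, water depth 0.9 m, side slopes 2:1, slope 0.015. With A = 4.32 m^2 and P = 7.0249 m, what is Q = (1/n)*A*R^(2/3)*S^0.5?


R = A/P = 4.32/7.0249 = 0.614955
Q = (1/0.013) * 4.32 * 0.614955^(2/3) * 0.015^0.5

29.4317 m^3/s


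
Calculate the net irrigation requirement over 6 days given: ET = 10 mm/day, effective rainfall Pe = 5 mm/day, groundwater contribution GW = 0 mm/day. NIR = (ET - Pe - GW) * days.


Daily deficit = ET - Pe - GW = 10 - 5 - 0 = 5 mm/day
NIR = 5 * 6 = 30 mm

30.0000 mm


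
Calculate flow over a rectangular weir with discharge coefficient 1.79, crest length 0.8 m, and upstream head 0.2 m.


Q = C * L * H^(3/2) = 1.79 * 0.8 * 0.2^1.5 = 1.79 * 0.8 * 0.089443

0.1281 m^3/s


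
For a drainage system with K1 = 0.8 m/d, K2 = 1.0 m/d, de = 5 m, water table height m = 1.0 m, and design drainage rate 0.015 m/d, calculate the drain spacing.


S^2 = 8*K2*de*m/q + 4*K1*m^2/q
S^2 = 8*1.0*5*1.0/0.015 + 4*0.8*1.0^2/0.015
S = sqrt(2880.0000)

53.6656 m


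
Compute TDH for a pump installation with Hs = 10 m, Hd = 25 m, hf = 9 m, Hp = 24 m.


TDH = Hs + Hd + hf + Hp = 10 + 25 + 9 + 24 = 68

68 m


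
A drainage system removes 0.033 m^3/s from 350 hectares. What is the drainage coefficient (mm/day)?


DC = Q * 86400 / (A * 10000) * 1000
DC = 0.033 * 86400 / (350 * 10000) * 1000
DC = 2851200.0000 / 3500000

0.8146 mm/day


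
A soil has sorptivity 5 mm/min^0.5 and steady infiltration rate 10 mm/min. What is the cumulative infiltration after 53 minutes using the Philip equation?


F = S*sqrt(t) + A*t
F = 5*sqrt(53) + 10*53
F = 5*7.280110 + 530

566.4005 mm


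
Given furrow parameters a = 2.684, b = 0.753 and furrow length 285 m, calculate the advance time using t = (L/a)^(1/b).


t = (L/a)^(1/b)
t = (285/2.684)^(1/0.753)
t = 106.184799^(1/0.753)

490.5168 min


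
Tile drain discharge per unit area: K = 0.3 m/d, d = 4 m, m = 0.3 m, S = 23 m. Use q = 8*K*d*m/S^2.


q = 8*K*d*m/S^2
q = 8*0.3*4*0.3/23^2
q = 2.8800 / 529

0.0054 m/d


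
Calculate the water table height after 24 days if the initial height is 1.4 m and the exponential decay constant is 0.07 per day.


m = m0 * exp(-k*t)
m = 1.4 * exp(-0.07 * 24)
m = 1.4 * exp(-1.6800)

0.2609 m


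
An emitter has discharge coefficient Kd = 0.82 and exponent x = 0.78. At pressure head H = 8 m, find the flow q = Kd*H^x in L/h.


q = Kd * H^x = 0.82 * 8^0.78 = 0.82 * 5.063026

4.1517 L/h


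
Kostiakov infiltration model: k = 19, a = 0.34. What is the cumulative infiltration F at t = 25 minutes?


F = k * t^a = 19 * 25^0.34
F = 19 * 2.987443

56.7614 mm


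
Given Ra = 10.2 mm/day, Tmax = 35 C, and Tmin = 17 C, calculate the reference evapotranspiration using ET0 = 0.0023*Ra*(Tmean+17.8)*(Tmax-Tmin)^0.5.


Tmean = (Tmax + Tmin)/2 = (35 + 17)/2 = 26.0
ET0 = 0.0023 * 10.2 * (26.0 + 17.8) * sqrt(35 - 17)
ET0 = 0.0023 * 10.2 * 43.8 * 4.242641

4.3595 mm/day


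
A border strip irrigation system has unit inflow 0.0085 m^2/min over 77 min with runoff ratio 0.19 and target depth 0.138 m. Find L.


L = q*t/((1+r)*Z)
L = 0.0085*77/((1+0.19)*0.138)
L = 0.6545/0.16422

3.9855 m


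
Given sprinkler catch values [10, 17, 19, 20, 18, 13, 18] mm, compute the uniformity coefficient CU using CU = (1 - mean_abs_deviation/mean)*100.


mean = 16.428571 mm
MAD = 2.816327 mm
CU = (1 - 2.816327/16.428571)*100

82.8571 %


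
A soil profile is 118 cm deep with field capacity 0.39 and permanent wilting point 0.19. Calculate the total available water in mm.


AWC = (FC - PWP) * d * 10
AWC = (0.39 - 0.19) * 118 * 10
AWC = 0.2000 * 118 * 10

236.0000 mm


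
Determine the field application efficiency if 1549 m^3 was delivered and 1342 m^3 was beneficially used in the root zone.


Ea = V_root / V_field * 100 = 1342 / 1549 * 100 = 86.6365%

86.6365 %


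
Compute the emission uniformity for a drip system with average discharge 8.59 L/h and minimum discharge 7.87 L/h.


EU = (q_min/q_avg)*100 = (7.87/8.59)*100 = 91.6182%

91.6182 %


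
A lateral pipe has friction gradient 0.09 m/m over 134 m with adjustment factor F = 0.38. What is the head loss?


hf = J * L * F = 0.09 * 134 * 0.38 = 4.5828 m

4.5828 m


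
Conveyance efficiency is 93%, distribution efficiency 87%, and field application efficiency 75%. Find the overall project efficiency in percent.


Ec = 0.93, Eb = 0.87, Ea = 0.75
E = 0.93 * 0.87 * 0.75 * 100 = 60.6825%

60.6825 %


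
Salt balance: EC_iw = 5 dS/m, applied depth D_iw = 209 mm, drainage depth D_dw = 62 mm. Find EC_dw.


EC_dw = EC_iw * D_iw / D_dw
EC_dw = 5 * 209 / 62
EC_dw = 1045 / 62

16.8548 dS/m


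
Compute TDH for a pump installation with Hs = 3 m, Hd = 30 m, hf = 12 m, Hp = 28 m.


TDH = Hs + Hd + hf + Hp = 3 + 30 + 12 + 28 = 73

73 m


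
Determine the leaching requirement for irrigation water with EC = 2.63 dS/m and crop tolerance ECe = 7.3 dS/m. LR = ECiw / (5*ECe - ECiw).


LR = ECiw / (5*ECe - ECiw)
LR = 2.63 / (5*7.3 - 2.63)
LR = 2.63 / 33.8700

0.0776


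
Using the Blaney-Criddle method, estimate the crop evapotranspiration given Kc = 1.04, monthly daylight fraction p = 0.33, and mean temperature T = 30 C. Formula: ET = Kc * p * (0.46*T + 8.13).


ET = Kc * p * (0.46*T + 8.13)
ET = 1.04 * 0.33 * (0.46*30 + 8.13)
ET = 1.04 * 0.33 * 21.9300

7.5264 mm/day


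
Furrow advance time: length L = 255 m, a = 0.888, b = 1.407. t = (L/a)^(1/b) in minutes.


t = (L/a)^(1/b)
t = (255/0.888)^(1/1.407)
t = 287.162162^(1/1.407)

55.8560 min


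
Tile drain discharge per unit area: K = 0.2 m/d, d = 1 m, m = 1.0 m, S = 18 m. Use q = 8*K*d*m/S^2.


q = 8*K*d*m/S^2
q = 8*0.2*1*1.0/18^2
q = 1.6000 / 324

0.0049 m/d


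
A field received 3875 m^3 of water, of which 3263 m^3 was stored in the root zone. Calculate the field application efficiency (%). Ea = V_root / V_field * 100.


Ea = V_root / V_field * 100 = 3263 / 3875 * 100 = 84.2065%

84.2065 %


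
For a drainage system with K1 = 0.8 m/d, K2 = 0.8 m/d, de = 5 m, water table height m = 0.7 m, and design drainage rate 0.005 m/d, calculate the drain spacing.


S^2 = 8*K2*de*m/q + 4*K1*m^2/q
S^2 = 8*0.8*5*0.7/0.005 + 4*0.8*0.7^2/0.005
S = sqrt(4793.6000)

69.2358 m


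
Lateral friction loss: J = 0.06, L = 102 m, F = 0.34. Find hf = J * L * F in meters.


hf = J * L * F = 0.06 * 102 * 0.34 = 2.0808 m

2.0808 m


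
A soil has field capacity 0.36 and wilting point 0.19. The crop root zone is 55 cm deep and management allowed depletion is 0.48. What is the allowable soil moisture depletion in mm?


SMD = (FC - PWP) * d * MAD * 10
SMD = (0.36 - 0.19) * 55 * 0.48 * 10
SMD = 0.1700 * 55 * 0.48 * 10

44.8800 mm


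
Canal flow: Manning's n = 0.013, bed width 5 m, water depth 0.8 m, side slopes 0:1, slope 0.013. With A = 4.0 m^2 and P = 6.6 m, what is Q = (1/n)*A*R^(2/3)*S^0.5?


R = A/P = 4.0/6.6 = 0.606061
Q = (1/0.013) * 4.0 * 0.606061^(2/3) * 0.013^0.5

25.1246 m^3/s


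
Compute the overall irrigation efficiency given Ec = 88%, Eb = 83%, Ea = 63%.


Ec = 0.88, Eb = 0.83, Ea = 0.63
E = 0.88 * 0.83 * 0.63 * 100 = 46.0152%

46.0152 %


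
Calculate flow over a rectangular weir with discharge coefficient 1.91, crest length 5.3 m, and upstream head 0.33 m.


Q = C * L * H^(3/2) = 1.91 * 5.3 * 0.33^1.5 = 1.91 * 5.3 * 0.189571

1.9190 m^3/s


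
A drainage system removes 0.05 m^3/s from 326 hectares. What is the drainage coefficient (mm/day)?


DC = Q * 86400 / (A * 10000) * 1000
DC = 0.05 * 86400 / (326 * 10000) * 1000
DC = 4320000.0000 / 3260000

1.3252 mm/day


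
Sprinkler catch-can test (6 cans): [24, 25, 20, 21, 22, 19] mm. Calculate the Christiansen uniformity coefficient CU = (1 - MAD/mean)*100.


mean = 21.833333 mm
MAD = 1.833333 mm
CU = (1 - 1.833333/21.833333)*100

91.6031 %


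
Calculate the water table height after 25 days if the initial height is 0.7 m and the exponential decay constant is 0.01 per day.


m = m0 * exp(-k*t)
m = 0.7 * exp(-0.01 * 25)
m = 0.7 * exp(-0.2500)

0.5452 m


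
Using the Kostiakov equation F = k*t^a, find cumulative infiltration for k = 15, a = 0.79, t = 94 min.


F = k * t^a = 15 * 94^0.79
F = 15 * 36.205204

543.0781 mm


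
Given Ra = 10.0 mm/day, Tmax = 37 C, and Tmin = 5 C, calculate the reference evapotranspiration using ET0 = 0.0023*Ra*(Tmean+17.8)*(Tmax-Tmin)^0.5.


Tmean = (Tmax + Tmin)/2 = (37 + 5)/2 = 21.0
ET0 = 0.0023 * 10.0 * (21.0 + 17.8) * sqrt(37 - 5)
ET0 = 0.0023 * 10.0 * 38.8 * 5.656854

5.0482 mm/day


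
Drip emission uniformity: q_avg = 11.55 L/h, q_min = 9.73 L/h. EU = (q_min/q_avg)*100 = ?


EU = (q_min/q_avg)*100 = (9.73/11.55)*100 = 84.2424%

84.2424 %


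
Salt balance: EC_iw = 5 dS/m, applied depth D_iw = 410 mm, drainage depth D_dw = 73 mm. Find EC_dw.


EC_dw = EC_iw * D_iw / D_dw
EC_dw = 5 * 410 / 73
EC_dw = 2050 / 73

28.0822 dS/m


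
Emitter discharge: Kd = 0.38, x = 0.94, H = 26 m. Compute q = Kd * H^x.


q = Kd * H^x = 0.38 * 26^0.94 = 0.38 * 21.383311

8.1257 L/h


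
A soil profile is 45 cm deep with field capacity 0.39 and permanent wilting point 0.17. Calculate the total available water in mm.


AWC = (FC - PWP) * d * 10
AWC = (0.39 - 0.17) * 45 * 10
AWC = 0.2200 * 45 * 10

99.0000 mm


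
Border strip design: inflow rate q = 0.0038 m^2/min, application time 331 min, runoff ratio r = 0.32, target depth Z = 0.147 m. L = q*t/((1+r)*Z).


L = q*t/((1+r)*Z)
L = 0.0038*331/((1+0.32)*0.147)
L = 1.2578/0.19404

6.4822 m


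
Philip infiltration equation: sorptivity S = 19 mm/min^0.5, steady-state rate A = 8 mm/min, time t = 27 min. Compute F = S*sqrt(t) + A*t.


F = S*sqrt(t) + A*t
F = 19*sqrt(27) + 8*27
F = 19*5.196152 + 216

314.7269 mm


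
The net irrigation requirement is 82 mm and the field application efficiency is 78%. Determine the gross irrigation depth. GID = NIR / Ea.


Ea = 78% = 0.78
GID = NIR / Ea = 82 / 0.78 = 105.1282 mm

105.1282 mm


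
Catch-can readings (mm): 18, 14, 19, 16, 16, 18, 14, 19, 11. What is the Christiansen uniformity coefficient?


mean = 16.111111 mm
MAD = 2.123457 mm
CU = (1 - 2.123457/16.111111)*100

86.8199 %


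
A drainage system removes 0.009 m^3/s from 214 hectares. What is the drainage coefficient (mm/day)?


DC = Q * 86400 / (A * 10000) * 1000
DC = 0.009 * 86400 / (214 * 10000) * 1000
DC = 777600.0000 / 2140000

0.3634 mm/day


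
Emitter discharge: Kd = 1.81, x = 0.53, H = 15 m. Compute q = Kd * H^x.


q = Kd * H^x = 1.81 * 15^0.53 = 1.81 * 4.200765

7.6034 L/h


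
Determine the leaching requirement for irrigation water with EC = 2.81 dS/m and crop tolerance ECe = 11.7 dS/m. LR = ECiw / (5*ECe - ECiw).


LR = ECiw / (5*ECe - ECiw)
LR = 2.81 / (5*11.7 - 2.81)
LR = 2.81 / 55.6900

0.0505


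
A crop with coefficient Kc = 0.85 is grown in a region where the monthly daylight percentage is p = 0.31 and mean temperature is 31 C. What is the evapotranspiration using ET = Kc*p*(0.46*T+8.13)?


ET = Kc * p * (0.46*T + 8.13)
ET = 0.85 * 0.31 * (0.46*31 + 8.13)
ET = 0.85 * 0.31 * 22.3900

5.8998 mm/day


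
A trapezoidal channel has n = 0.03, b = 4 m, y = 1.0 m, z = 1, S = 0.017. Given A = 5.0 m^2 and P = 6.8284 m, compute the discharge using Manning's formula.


R = A/P = 5.0/6.8284 = 0.732236
Q = (1/0.03) * 5.0 * 0.732236^(2/3) * 0.017^0.5

17.6539 m^3/s


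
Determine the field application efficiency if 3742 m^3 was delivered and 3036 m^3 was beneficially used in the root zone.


Ea = V_root / V_field * 100 = 3036 / 3742 * 100 = 81.1331%

81.1331 %


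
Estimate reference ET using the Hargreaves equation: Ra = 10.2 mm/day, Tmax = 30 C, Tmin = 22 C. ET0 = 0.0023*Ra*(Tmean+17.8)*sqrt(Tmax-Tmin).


Tmean = (Tmax + Tmin)/2 = (30 + 22)/2 = 26.0
ET0 = 0.0023 * 10.2 * (26.0 + 17.8) * sqrt(30 - 22)
ET0 = 0.0023 * 10.2 * 43.8 * 2.828427

2.9063 mm/day


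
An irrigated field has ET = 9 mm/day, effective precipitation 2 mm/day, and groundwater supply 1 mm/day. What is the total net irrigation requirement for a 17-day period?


Daily deficit = ET - Pe - GW = 9 - 2 - 1 = 6 mm/day
NIR = 6 * 17 = 102 mm

102.0000 mm


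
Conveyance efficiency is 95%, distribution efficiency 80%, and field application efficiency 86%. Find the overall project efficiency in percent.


Ec = 0.95, Eb = 0.8, Ea = 0.86
E = 0.95 * 0.8 * 0.86 * 100 = 65.3600%

65.3600 %


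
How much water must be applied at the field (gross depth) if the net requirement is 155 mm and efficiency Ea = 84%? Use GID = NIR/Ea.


Ea = 84% = 0.84
GID = NIR / Ea = 155 / 0.84 = 184.5238 mm

184.5238 mm


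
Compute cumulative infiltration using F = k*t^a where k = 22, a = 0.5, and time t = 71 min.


F = k * t^a = 22 * 71^0.5
F = 22 * 8.426150

185.3753 mm


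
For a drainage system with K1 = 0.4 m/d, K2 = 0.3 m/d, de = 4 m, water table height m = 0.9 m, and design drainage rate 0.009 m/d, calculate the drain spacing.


S^2 = 8*K2*de*m/q + 4*K1*m^2/q
S^2 = 8*0.3*4*0.9/0.009 + 4*0.4*0.9^2/0.009
S = sqrt(1104.0000)

33.2265 m


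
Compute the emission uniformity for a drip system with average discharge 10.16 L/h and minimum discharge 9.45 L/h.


EU = (q_min/q_avg)*100 = (9.45/10.16)*100 = 93.0118%

93.0118 %


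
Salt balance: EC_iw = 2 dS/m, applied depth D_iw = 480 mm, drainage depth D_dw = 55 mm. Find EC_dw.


EC_dw = EC_iw * D_iw / D_dw
EC_dw = 2 * 480 / 55
EC_dw = 960 / 55

17.4545 dS/m


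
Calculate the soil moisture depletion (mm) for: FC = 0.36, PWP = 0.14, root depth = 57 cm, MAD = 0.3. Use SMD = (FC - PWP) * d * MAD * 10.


SMD = (FC - PWP) * d * MAD * 10
SMD = (0.36 - 0.14) * 57 * 0.3 * 10
SMD = 0.2200 * 57 * 0.3 * 10

37.6200 mm


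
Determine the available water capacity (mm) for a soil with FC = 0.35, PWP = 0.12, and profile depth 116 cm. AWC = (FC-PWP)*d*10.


AWC = (FC - PWP) * d * 10
AWC = (0.35 - 0.12) * 116 * 10
AWC = 0.2300 * 116 * 10

266.8000 mm


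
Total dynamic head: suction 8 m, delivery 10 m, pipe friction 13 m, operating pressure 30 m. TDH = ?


TDH = Hs + Hd + hf + Hp = 8 + 10 + 13 + 30 = 61

61 m


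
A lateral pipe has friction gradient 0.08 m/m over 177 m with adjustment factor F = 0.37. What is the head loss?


hf = J * L * F = 0.08 * 177 * 0.37 = 5.2392 m

5.2392 m


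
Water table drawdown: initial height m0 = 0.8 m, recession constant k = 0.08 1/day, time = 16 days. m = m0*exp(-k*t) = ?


m = m0 * exp(-k*t)
m = 0.8 * exp(-0.08 * 16)
m = 0.8 * exp(-1.2800)

0.2224 m


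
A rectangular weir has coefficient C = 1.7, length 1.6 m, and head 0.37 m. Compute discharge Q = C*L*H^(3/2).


Q = C * L * H^(3/2) = 1.7 * 1.6 * 0.37^1.5 = 1.7 * 1.6 * 0.225062

0.6122 m^3/s


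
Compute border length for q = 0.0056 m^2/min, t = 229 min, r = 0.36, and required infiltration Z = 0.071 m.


L = q*t/((1+r)*Z)
L = 0.0056*229/((1+0.36)*0.071)
L = 1.2824/0.09656

13.2809 m


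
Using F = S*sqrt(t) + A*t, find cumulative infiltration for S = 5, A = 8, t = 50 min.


F = S*sqrt(t) + A*t
F = 5*sqrt(50) + 8*50
F = 5*7.071068 + 400

435.3553 mm


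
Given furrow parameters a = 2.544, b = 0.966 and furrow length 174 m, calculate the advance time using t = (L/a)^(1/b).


t = (L/a)^(1/b)
t = (174/2.544)^(1/0.966)
t = 68.396226^(1/0.966)

79.3632 min


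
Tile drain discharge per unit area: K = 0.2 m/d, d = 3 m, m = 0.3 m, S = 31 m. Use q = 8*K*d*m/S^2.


q = 8*K*d*m/S^2
q = 8*0.2*3*0.3/31^2
q = 1.4400 / 961

0.0015 m/d


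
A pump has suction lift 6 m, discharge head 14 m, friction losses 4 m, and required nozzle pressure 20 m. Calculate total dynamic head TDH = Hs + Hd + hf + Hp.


TDH = Hs + Hd + hf + Hp = 6 + 14 + 4 + 20 = 44

44 m


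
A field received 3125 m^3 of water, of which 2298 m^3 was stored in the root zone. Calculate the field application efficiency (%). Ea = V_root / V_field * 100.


Ea = V_root / V_field * 100 = 2298 / 3125 * 100 = 73.5360%

73.5360 %


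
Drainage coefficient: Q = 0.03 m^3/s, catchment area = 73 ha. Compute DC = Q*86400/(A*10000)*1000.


DC = Q * 86400 / (A * 10000) * 1000
DC = 0.03 * 86400 / (73 * 10000) * 1000
DC = 2592000.0000 / 730000

3.5507 mm/day


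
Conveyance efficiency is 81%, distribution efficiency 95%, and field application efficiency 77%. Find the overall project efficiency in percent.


Ec = 0.81, Eb = 0.95, Ea = 0.77
E = 0.81 * 0.95 * 0.77 * 100 = 59.2515%

59.2515 %


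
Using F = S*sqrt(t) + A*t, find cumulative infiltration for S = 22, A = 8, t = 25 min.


F = S*sqrt(t) + A*t
F = 22*sqrt(25) + 8*25
F = 22*5.000000 + 200

310.0000 mm


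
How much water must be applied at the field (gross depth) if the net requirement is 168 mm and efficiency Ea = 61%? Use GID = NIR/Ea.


Ea = 61% = 0.61
GID = NIR / Ea = 168 / 0.61 = 275.4098 mm

275.4098 mm


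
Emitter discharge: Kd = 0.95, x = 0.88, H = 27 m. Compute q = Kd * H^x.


q = Kd * H^x = 0.95 * 27^0.88 = 0.95 * 18.180261

17.2712 L/h


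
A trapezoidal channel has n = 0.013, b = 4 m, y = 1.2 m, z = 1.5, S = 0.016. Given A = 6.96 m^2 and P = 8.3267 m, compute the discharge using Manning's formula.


R = A/P = 6.96/8.3267 = 0.835865
Q = (1/0.013) * 6.96 * 0.835865^(2/3) * 0.016^0.5

60.0920 m^3/s


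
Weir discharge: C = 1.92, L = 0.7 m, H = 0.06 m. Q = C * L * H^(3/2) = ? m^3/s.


Q = C * L * H^(3/2) = 1.92 * 0.7 * 0.06^1.5 = 1.92 * 0.7 * 0.014697

0.0198 m^3/s


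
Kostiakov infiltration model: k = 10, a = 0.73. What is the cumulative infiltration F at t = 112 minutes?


F = k * t^a = 10 * 112^0.73
F = 10 * 31.327747

313.2775 mm


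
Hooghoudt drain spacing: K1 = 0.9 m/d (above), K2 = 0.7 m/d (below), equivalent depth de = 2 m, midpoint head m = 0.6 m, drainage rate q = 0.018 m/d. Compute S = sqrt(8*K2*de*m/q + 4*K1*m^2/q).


S^2 = 8*K2*de*m/q + 4*K1*m^2/q
S^2 = 8*0.7*2*0.6/0.018 + 4*0.9*0.6^2/0.018
S = sqrt(445.3333)

21.1029 m


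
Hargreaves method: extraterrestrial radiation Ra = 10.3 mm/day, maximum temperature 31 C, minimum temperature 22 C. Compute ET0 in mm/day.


Tmean = (Tmax + Tmin)/2 = (31 + 22)/2 = 26.5
ET0 = 0.0023 * 10.3 * (26.5 + 17.8) * sqrt(31 - 22)
ET0 = 0.0023 * 10.3 * 44.3 * 3.000000

3.1484 mm/day


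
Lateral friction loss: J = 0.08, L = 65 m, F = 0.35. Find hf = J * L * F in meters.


hf = J * L * F = 0.08 * 65 * 0.35 = 1.8200 m

1.8200 m


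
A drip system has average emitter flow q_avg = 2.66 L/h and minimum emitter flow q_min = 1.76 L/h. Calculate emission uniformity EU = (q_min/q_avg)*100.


EU = (q_min/q_avg)*100 = (1.76/2.66)*100 = 66.1654%

66.1654 %


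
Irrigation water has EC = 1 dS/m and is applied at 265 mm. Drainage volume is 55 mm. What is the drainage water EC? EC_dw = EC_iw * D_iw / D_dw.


EC_dw = EC_iw * D_iw / D_dw
EC_dw = 1 * 265 / 55
EC_dw = 265 / 55

4.8182 dS/m


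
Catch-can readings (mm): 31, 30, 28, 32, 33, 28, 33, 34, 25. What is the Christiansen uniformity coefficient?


mean = 30.444444 mm
MAD = 2.395062 mm
CU = (1 - 2.395062/30.444444)*100

92.1330 %


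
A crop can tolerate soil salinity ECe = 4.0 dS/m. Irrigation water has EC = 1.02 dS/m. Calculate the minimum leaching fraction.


LR = ECiw / (5*ECe - ECiw)
LR = 1.02 / (5*4.0 - 1.02)
LR = 1.02 / 18.9800

0.0537


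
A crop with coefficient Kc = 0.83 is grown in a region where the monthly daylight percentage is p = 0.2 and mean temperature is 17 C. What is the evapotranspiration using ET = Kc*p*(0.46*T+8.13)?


ET = Kc * p * (0.46*T + 8.13)
ET = 0.83 * 0.2 * (0.46*17 + 8.13)
ET = 0.83 * 0.2 * 15.9500

2.6477 mm/day


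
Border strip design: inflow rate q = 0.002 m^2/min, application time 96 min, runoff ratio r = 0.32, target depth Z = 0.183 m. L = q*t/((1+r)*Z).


L = q*t/((1+r)*Z)
L = 0.002*96/((1+0.32)*0.183)
L = 0.192/0.24156

0.7948 m


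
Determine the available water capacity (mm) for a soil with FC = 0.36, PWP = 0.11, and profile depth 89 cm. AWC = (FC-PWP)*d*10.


AWC = (FC - PWP) * d * 10
AWC = (0.36 - 0.11) * 89 * 10
AWC = 0.2500 * 89 * 10

222.5000 mm


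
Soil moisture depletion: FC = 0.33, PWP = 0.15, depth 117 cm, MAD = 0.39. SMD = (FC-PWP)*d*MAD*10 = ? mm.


SMD = (FC - PWP) * d * MAD * 10
SMD = (0.33 - 0.15) * 117 * 0.39 * 10
SMD = 0.1800 * 117 * 0.39 * 10

82.1340 mm


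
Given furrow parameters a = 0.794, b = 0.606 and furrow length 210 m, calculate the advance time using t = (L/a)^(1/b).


t = (L/a)^(1/b)
t = (210/0.794)^(1/0.606)
t = 264.483627^(1/0.606)

9939.3445 min


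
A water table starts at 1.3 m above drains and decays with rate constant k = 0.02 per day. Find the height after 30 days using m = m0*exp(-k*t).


m = m0 * exp(-k*t)
m = 1.3 * exp(-0.02 * 30)
m = 1.3 * exp(-0.6000)

0.7135 m


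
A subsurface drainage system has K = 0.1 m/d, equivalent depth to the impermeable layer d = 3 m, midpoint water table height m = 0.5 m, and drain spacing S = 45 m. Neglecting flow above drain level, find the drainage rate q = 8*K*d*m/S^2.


q = 8*K*d*m/S^2
q = 8*0.1*3*0.5/45^2
q = 1.2000 / 2025

5.9259e-04 m/d


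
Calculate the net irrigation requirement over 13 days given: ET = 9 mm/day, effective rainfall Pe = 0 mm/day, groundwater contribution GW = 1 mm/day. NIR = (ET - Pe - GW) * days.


Daily deficit = ET - Pe - GW = 9 - 0 - 1 = 8 mm/day
NIR = 8 * 13 = 104 mm

104.0000 mm


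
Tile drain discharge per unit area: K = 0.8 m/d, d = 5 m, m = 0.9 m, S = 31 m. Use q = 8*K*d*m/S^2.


q = 8*K*d*m/S^2
q = 8*0.8*5*0.9/31^2
q = 28.8000 / 961

0.0300 m/d
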